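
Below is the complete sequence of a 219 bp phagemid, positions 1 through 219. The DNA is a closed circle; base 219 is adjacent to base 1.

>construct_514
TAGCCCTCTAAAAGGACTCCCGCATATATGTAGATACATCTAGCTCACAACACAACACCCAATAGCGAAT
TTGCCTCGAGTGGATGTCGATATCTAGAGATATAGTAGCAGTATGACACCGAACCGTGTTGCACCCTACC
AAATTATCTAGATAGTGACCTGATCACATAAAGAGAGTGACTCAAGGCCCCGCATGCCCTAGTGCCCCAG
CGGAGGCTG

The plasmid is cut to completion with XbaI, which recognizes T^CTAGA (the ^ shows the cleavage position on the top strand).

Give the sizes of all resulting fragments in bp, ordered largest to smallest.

165, 54 bp

XbaI sites (TCTAGA) start at positions 93, 147.
XbaI cuts after the first base of each site, so after positions 93, 147.
Circular molecule, 2 cuts → 2 fragments:
  94–147 → 54 bp
  148–219 then 1–93 → 72 + 93 = 165 bp
Sorted largest to smallest: 165, 54 bp.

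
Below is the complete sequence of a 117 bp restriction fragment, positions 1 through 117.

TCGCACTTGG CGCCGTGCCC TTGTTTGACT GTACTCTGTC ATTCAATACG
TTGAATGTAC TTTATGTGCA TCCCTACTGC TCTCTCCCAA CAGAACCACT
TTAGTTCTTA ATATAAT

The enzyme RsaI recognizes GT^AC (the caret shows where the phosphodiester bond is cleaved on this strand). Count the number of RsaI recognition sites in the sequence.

2

GTAC occurs starting at positions 31, 57.
RsaI cuts at 2 sites.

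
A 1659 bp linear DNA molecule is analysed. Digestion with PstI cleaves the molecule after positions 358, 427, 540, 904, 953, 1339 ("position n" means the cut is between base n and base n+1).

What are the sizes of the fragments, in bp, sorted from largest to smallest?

386, 364, 358, 320, 113, 69, 49 bp

Linear molecule, 6 cuts → 7 fragments:
  358 − 0 = 358 bp
  427 − 358 = 69 bp
  540 − 427 = 113 bp
  904 − 540 = 364 bp
  953 − 904 = 49 bp
  1339 − 953 = 386 bp
  1659 − 1339 = 320 bp
Sorted largest to smallest: 386, 364, 358, 320, 113, 69, 49 bp.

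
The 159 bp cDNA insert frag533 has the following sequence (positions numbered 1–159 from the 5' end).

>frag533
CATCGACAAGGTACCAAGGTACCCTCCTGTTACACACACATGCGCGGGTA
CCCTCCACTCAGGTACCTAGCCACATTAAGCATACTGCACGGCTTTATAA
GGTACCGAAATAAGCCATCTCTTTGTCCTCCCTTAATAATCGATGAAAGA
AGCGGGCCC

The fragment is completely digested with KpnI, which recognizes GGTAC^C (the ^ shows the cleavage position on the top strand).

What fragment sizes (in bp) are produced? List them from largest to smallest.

54, 39, 29, 15, 14, 8 bp

KpnI sites (GGTACC) start at positions 10, 18, 47, 62, 101.
KpnI cuts after base 5 of each site (before the last base), so after positions 14, 22, 51, 66, 105.
Linear molecule, 5 cuts → 6 fragments:
  1–14 → 14 bp
  15–22 → 8 bp
  23–51 → 29 bp
  52–66 → 15 bp
  67–105 → 39 bp
  106–159 → 54 bp
Sorted largest to smallest: 54, 39, 29, 15, 14, 8 bp.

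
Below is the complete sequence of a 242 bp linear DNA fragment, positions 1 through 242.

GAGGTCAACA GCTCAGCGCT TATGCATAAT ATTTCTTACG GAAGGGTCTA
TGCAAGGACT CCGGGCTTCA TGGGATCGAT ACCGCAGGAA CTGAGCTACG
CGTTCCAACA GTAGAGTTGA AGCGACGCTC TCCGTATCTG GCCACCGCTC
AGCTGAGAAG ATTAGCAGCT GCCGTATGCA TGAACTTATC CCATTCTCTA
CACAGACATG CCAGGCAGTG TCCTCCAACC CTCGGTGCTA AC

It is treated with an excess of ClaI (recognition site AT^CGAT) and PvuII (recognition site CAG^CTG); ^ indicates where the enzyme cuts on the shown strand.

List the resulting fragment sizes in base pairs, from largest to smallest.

The ClaI site (ATCGAT) starts at position 75.
ClaI cuts after base 2 of each site, so after position 76.
PvuII sites (CAGCTG) start at positions 150, 166.
PvuII cuts after base 3 of each site, so after positions 152, 168.
Combined cut positions: 76, 152, 168.
Linear molecule, 3 cuts → 4 fragments:
  1–76 → 76 bp
  77–152 → 76 bp
  153–168 → 16 bp
  169–242 → 74 bp
Sorted largest to smallest: 76, 76, 74, 16 bp.

76, 76, 74, 16 bp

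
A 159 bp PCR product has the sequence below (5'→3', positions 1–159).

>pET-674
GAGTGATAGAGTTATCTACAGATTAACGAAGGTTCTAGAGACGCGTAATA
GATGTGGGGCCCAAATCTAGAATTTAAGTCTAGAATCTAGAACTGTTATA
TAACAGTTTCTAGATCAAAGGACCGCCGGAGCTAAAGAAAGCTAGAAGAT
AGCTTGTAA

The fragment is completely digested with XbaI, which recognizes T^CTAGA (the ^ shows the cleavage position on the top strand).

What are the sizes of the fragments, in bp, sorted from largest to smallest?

XbaI sites (TCTAGA) start at positions 34, 66, 79, 86, 109.
XbaI cuts after the first base of each site, so after positions 34, 66, 79, 86, 109.
Linear molecule, 5 cuts → 6 fragments:
  1–34 → 34 bp
  35–66 → 32 bp
  67–79 → 13 bp
  80–86 → 7 bp
  87–109 → 23 bp
  110–159 → 50 bp
Sorted largest to smallest: 50, 34, 32, 23, 13, 7 bp.

50, 34, 32, 23, 13, 7 bp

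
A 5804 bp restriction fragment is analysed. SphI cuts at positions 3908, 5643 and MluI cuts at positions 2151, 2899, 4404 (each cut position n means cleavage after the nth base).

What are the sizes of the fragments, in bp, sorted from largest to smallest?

Combined cut positions (sorted): 2151, 2899, 3908, 4404, 5643.
Linear molecule, 5 cuts → 6 fragments:
  2151 − 0 = 2151 bp
  2899 − 2151 = 748 bp
  3908 − 2899 = 1009 bp
  4404 − 3908 = 496 bp
  5643 − 4404 = 1239 bp
  5804 − 5643 = 161 bp
Sorted largest to smallest: 2151, 1239, 1009, 748, 496, 161 bp.

2151, 1239, 1009, 748, 496, 161 bp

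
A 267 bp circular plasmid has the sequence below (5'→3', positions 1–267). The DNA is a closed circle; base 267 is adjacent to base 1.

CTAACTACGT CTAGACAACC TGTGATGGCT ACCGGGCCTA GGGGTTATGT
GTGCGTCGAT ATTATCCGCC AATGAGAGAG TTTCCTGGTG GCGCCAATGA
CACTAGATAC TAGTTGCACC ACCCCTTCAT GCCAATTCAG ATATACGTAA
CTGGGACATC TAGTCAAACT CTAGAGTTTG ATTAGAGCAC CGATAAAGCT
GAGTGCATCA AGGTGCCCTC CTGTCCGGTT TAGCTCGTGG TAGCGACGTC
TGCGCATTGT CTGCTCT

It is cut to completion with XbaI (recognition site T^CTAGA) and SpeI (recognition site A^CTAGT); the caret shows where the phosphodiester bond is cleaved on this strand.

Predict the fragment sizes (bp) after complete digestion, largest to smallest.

107, 99, 61 bp

XbaI sites (TCTAGA) start at positions 10, 170.
XbaI cuts after the first base of each site, so after positions 10, 170.
The SpeI site (ACTAGT) starts at position 109.
SpeI cuts after the first base of each site, so after position 109.
Combined cut positions: 10, 109, 170.
Circular molecule, 3 cuts → 3 fragments:
  11–109 → 99 bp
  110–170 → 61 bp
  171–267 then 1–10 → 97 + 10 = 107 bp
Sorted largest to smallest: 107, 99, 61 bp.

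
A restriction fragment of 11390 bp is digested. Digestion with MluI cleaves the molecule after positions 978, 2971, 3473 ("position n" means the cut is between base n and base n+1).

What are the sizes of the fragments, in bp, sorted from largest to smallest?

7917, 1993, 978, 502 bp

Linear molecule, 3 cuts → 4 fragments:
  978 − 0 = 978 bp
  2971 − 978 = 1993 bp
  3473 − 2971 = 502 bp
  11390 − 3473 = 7917 bp
Sorted largest to smallest: 7917, 1993, 978, 502 bp.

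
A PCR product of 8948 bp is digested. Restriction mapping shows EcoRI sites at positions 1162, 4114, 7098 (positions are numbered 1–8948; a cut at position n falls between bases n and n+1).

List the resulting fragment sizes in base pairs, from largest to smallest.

Linear molecule, 3 cuts → 4 fragments:
  1162 − 0 = 1162 bp
  4114 − 1162 = 2952 bp
  7098 − 4114 = 2984 bp
  8948 − 7098 = 1850 bp
Sorted largest to smallest: 2984, 2952, 1850, 1162 bp.

2984, 2952, 1850, 1162 bp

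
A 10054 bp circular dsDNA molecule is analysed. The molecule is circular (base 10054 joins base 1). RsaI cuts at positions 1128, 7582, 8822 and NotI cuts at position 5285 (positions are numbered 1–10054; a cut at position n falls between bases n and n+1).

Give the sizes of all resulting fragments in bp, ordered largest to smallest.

4157, 2360, 2297, 1240 bp

Combined cut positions (sorted): 1128, 5285, 7582, 8822.
Circular molecule, 4 cuts → 4 fragments:
  5285 − 1128 = 4157 bp
  7582 − 5285 = 2297 bp
  8822 − 7582 = 1240 bp
  wrap: 10054 − 8822 + 1128 = 2360 bp
Sorted largest to smallest: 4157, 2360, 2297, 1240 bp.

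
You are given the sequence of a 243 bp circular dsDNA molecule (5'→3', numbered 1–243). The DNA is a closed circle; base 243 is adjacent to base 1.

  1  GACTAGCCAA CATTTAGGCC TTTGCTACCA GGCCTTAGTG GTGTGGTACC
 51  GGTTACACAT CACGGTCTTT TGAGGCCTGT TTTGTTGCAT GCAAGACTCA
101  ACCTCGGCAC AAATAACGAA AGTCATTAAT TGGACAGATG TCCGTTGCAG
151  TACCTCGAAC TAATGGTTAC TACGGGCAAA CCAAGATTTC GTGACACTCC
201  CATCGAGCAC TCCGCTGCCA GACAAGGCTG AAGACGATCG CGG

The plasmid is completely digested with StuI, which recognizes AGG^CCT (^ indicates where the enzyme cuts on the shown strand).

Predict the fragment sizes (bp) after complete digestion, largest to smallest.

StuI sites (AGGCCT) start at positions 16, 30, 73.
StuI cuts after base 3 of each site, so after positions 18, 32, 75.
Circular molecule, 3 cuts → 3 fragments:
  19–32 → 14 bp
  33–75 → 43 bp
  76–243 then 1–18 → 168 + 18 = 186 bp
Sorted largest to smallest: 186, 43, 14 bp.

186, 43, 14 bp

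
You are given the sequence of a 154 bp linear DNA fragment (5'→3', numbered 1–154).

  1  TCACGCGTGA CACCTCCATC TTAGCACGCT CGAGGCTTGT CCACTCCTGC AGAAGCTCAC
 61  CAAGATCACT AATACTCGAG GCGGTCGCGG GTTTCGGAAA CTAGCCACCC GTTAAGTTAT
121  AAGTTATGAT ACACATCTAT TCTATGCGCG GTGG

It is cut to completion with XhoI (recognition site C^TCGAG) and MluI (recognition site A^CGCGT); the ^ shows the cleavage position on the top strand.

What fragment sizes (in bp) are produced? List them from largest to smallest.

XhoI sites (CTCGAG) start at positions 29, 75.
XhoI cuts after the first base of each site, so after positions 29, 75.
The MluI site (ACGCGT) starts at position 3.
MluI cuts after the first base of each site, so after position 3.
Combined cut positions: 3, 29, 75.
Linear molecule, 3 cuts → 4 fragments:
  1–3 → 3 bp
  4–29 → 26 bp
  30–75 → 46 bp
  76–154 → 79 bp
Sorted largest to smallest: 79, 46, 26, 3 bp.

79, 46, 26, 3 bp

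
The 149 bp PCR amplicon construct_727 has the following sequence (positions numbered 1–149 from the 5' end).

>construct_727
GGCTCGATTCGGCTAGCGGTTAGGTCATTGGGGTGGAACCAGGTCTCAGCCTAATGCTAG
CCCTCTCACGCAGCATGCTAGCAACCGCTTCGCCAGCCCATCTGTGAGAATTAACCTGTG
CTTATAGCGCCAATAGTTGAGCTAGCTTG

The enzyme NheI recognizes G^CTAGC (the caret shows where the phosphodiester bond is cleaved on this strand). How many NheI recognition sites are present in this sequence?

GCTAGC occurs starting at positions 12, 56, 77, 141.
NheI cuts at 4 sites.

4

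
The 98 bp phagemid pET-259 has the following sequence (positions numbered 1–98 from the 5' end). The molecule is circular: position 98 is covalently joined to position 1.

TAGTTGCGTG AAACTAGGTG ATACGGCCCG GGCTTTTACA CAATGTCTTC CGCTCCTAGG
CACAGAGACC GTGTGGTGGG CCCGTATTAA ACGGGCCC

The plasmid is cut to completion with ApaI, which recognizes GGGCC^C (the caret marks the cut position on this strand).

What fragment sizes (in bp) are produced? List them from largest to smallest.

ApaI sites (GGGCCC) start at positions 78, 93.
ApaI cuts after base 5 of each site (before the last base), so after positions 82, 97.
Circular molecule, 2 cuts → 2 fragments:
  83–97 → 15 bp
  98–98 then 1–82 → 1 + 82 = 83 bp
Sorted largest to smallest: 83, 15 bp.

83, 15 bp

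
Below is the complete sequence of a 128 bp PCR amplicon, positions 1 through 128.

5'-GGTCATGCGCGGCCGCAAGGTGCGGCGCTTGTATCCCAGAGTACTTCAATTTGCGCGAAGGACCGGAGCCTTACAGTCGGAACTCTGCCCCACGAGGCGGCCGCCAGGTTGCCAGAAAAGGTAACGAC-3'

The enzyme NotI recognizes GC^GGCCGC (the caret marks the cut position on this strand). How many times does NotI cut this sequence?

2

GCGGCCGC occurs starting at positions 9, 97.
NotI cuts at 2 sites.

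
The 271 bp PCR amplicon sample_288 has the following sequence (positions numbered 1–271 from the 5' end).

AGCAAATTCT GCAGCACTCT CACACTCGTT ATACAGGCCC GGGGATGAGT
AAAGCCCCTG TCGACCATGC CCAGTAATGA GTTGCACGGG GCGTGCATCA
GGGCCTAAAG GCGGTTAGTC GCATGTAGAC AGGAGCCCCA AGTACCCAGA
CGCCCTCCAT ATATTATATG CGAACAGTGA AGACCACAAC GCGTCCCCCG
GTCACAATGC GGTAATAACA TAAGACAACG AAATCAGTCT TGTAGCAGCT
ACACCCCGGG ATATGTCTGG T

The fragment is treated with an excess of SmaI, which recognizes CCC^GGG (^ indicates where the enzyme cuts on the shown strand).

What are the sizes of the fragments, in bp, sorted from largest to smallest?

SmaI sites (CCCGGG) start at positions 38, 255.
SmaI cuts after base 3 of each site, so after positions 40, 257.
Linear molecule, 2 cuts → 3 fragments:
  1–40 → 40 bp
  41–257 → 217 bp
  258–271 → 14 bp
Sorted largest to smallest: 217, 40, 14 bp.

217, 40, 14 bp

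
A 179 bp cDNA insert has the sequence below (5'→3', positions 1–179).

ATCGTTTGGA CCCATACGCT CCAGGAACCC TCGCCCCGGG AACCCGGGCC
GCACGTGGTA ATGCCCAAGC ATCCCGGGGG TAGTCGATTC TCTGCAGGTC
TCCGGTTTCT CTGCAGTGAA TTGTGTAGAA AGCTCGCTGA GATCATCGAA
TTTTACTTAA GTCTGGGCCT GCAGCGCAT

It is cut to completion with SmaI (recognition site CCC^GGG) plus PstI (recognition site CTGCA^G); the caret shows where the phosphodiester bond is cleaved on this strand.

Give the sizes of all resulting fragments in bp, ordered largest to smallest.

SmaI sites (CCCGGG) start at positions 35, 43, 73.
SmaI cuts after base 3 of each site, so after positions 37, 45, 75.
PstI sites (CTGCAG) start at positions 92, 111, 169.
PstI cuts after base 5 of each site (before the last base), so after positions 96, 115, 173.
Combined cut positions: 37, 45, 75, 96, 115, 173.
Linear molecule, 6 cuts → 7 fragments:
  1–37 → 37 bp
  38–45 → 8 bp
  46–75 → 30 bp
  76–96 → 21 bp
  97–115 → 19 bp
  116–173 → 58 bp
  174–179 → 6 bp
Sorted largest to smallest: 58, 37, 30, 21, 19, 8, 6 bp.

58, 37, 30, 21, 19, 8, 6 bp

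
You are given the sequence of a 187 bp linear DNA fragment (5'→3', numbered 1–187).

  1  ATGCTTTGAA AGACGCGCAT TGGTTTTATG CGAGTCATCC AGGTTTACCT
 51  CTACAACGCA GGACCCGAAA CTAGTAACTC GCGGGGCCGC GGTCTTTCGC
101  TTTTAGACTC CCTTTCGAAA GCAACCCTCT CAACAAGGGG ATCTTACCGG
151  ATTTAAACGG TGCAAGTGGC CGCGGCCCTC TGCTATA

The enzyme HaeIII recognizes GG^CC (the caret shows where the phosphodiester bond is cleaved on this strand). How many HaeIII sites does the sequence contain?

3

GGCC occurs starting at positions 85, 168, 174.
HaeIII cuts at 3 sites.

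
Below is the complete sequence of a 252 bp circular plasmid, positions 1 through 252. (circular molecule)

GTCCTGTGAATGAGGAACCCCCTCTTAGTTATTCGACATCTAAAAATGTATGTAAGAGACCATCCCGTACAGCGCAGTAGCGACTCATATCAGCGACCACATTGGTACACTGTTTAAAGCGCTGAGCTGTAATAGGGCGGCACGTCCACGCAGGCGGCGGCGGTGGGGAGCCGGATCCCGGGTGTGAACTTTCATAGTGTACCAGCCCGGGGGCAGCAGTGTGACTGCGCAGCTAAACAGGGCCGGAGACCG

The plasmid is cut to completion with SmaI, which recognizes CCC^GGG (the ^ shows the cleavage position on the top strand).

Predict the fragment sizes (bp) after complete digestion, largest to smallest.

SmaI sites (CCCGGG) start at positions 177, 206.
SmaI cuts after base 3 of each site, so after positions 179, 208.
Circular molecule, 2 cuts → 2 fragments:
  180–208 → 29 bp
  209–252 then 1–179 → 44 + 179 = 223 bp
Sorted largest to smallest: 223, 29 bp.

223, 29 bp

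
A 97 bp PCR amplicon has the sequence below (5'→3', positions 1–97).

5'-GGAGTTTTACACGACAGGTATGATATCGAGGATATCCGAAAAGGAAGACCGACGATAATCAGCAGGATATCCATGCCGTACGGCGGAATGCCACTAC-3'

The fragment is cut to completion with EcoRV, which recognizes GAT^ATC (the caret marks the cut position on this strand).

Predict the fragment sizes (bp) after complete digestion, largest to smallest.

35, 29, 24, 9 bp

EcoRV sites (GATATC) start at positions 22, 31, 66.
EcoRV cuts after base 3 of each site, so after positions 24, 33, 68.
Linear molecule, 3 cuts → 4 fragments:
  1–24 → 24 bp
  25–33 → 9 bp
  34–68 → 35 bp
  69–97 → 29 bp
Sorted largest to smallest: 35, 29, 24, 9 bp.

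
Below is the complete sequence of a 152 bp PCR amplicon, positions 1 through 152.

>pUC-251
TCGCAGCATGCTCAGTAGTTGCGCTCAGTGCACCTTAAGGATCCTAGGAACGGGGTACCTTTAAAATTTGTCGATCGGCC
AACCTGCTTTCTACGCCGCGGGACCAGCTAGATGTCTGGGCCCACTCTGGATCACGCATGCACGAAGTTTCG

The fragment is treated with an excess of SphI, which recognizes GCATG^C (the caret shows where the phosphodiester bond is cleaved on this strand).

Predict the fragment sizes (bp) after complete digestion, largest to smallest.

130, 12, 10 bp

SphI sites (GCATGC) start at positions 6, 136.
SphI cuts after base 5 of each site (before the last base), so after positions 10, 140.
Linear molecule, 2 cuts → 3 fragments:
  1–10 → 10 bp
  11–140 → 130 bp
  141–152 → 12 bp
Sorted largest to smallest: 130, 12, 10 bp.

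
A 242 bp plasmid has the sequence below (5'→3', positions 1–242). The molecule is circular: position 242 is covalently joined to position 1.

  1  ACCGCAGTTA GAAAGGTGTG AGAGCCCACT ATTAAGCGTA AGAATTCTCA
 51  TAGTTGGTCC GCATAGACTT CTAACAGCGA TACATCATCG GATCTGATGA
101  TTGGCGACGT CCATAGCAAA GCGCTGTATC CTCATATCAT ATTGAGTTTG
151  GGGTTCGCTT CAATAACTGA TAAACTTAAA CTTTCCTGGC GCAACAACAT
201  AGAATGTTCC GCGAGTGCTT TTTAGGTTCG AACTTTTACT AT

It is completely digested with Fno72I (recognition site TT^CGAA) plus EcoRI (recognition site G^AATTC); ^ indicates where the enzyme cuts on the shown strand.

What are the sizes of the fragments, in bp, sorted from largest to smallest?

186, 56 bp

The Fno72I site (TTCGAA) starts at position 227.
Fno72I cuts after base 2 of each site, so after position 228.
The EcoRI site (GAATTC) starts at position 42.
EcoRI cuts after the first base of each site, so after position 42.
Combined cut positions: 42, 228.
Circular molecule, 2 cuts → 2 fragments:
  43–228 → 186 bp
  229–242 then 1–42 → 14 + 42 = 56 bp
Sorted largest to smallest: 186, 56 bp.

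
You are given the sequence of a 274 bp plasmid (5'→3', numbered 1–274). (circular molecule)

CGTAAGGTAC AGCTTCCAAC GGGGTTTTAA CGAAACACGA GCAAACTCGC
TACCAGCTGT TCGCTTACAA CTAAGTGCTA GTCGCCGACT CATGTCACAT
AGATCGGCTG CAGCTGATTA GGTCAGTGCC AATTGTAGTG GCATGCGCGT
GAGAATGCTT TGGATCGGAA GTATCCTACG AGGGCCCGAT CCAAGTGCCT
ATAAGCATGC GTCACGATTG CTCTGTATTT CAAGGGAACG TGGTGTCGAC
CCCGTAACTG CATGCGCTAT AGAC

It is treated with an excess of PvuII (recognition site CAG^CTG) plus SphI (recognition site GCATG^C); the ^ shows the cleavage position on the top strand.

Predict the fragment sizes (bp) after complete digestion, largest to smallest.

PvuII sites (CAGCTG) start at positions 54, 111.
PvuII cuts after base 3 of each site, so after positions 56, 113.
SphI sites (GCATGC) start at positions 141, 205, 260.
SphI cuts after base 5 of each site (before the last base), so after positions 145, 209, 264.
Combined cut positions: 56, 113, 145, 209, 264.
Circular molecule, 5 cuts → 5 fragments:
  57–113 → 57 bp
  114–145 → 32 bp
  146–209 → 64 bp
  210–264 → 55 bp
  265–274 then 1–56 → 10 + 56 = 66 bp
Sorted largest to smallest: 66, 64, 57, 55, 32 bp.

66, 64, 57, 55, 32 bp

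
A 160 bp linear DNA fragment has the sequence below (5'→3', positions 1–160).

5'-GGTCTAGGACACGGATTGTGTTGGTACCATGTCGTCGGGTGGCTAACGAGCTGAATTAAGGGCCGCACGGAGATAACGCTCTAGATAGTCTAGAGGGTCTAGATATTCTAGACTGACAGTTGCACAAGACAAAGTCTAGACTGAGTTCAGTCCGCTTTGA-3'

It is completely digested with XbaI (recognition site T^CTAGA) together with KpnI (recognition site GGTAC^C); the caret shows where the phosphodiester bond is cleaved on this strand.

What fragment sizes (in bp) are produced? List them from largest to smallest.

XbaI sites (TCTAGA) start at positions 80, 89, 98, 107, 135.
XbaI cuts after the first base of each site, so after positions 80, 89, 98, 107, 135.
The KpnI site (GGTACC) starts at position 23.
KpnI cuts after base 5 of each site (before the last base), so after position 27.
Combined cut positions: 27, 80, 89, 98, 107, 135.
Linear molecule, 6 cuts → 7 fragments:
  1–27 → 27 bp
  28–80 → 53 bp
  81–89 → 9 bp
  90–98 → 9 bp
  99–107 → 9 bp
  108–135 → 28 bp
  136–160 → 25 bp
Sorted largest to smallest: 53, 28, 27, 25, 9, 9, 9 bp.

53, 28, 27, 25, 9, 9, 9 bp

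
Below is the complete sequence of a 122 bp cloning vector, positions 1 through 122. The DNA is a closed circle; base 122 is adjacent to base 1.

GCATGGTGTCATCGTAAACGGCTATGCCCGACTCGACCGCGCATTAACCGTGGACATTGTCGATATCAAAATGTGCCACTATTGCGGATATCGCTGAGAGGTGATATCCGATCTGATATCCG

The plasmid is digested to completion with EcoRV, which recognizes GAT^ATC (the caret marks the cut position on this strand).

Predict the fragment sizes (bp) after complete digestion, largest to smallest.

EcoRV sites (GATATC) start at positions 62, 87, 103, 115.
EcoRV cuts after base 3 of each site, so after positions 64, 89, 105, 117.
Circular molecule, 4 cuts → 4 fragments:
  65–89 → 25 bp
  90–105 → 16 bp
  106–117 → 12 bp
  118–122 then 1–64 → 5 + 64 = 69 bp
Sorted largest to smallest: 69, 25, 16, 12 bp.

69, 25, 16, 12 bp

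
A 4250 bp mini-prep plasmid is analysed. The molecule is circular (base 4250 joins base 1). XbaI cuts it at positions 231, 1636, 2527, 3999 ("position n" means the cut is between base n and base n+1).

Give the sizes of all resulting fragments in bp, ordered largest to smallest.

Circular molecule, 4 cuts → 4 fragments:
  1636 − 231 = 1405 bp
  2527 − 1636 = 891 bp
  3999 − 2527 = 1472 bp
  wrap: 4250 − 3999 + 231 = 482 bp
Sorted largest to smallest: 1472, 1405, 891, 482 bp.

1472, 1405, 891, 482 bp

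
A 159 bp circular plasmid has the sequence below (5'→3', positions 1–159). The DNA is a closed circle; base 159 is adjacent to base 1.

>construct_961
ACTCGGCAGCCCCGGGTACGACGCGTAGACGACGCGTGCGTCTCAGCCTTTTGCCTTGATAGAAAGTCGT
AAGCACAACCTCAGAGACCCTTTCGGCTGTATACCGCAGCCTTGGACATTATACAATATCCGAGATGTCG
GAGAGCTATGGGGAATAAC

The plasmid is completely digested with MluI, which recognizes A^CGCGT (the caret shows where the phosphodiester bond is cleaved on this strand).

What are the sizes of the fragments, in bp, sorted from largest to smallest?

MluI sites (ACGCGT) start at positions 21, 32.
MluI cuts after the first base of each site, so after positions 21, 32.
Circular molecule, 2 cuts → 2 fragments:
  22–32 → 11 bp
  33–159 then 1–21 → 127 + 21 = 148 bp
Sorted largest to smallest: 148, 11 bp.

148, 11 bp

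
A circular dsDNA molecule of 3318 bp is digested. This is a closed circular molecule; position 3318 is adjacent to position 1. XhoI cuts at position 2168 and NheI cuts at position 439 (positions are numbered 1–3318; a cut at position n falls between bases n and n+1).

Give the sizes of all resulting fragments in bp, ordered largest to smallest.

1729, 1589 bp

Combined cut positions (sorted): 439, 2168.
Circular molecule, 2 cuts → 2 fragments:
  2168 − 439 = 1729 bp
  wrap: 3318 − 2168 + 439 = 1589 bp
Sorted largest to smallest: 1729, 1589 bp.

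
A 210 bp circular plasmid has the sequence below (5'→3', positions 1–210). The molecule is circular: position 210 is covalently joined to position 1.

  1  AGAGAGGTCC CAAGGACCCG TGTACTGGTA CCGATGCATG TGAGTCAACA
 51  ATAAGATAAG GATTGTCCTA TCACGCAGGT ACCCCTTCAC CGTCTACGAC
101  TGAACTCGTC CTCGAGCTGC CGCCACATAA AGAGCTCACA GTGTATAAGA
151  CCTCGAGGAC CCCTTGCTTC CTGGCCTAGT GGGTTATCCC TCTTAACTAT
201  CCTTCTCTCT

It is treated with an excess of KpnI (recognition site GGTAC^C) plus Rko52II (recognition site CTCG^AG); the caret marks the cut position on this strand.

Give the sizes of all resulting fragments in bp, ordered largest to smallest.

KpnI sites (GGTACC) start at positions 27, 78.
KpnI cuts after base 5 of each site (before the last base), so after positions 31, 82.
Rko52II sites (CTCGAG) start at positions 111, 152.
Rko52II cuts after base 4 of each site, so after positions 114, 155.
Combined cut positions: 31, 82, 114, 155.
Circular molecule, 4 cuts → 4 fragments:
  32–82 → 51 bp
  83–114 → 32 bp
  115–155 → 41 bp
  156–210 then 1–31 → 55 + 31 = 86 bp
Sorted largest to smallest: 86, 51, 41, 32 bp.

86, 51, 41, 32 bp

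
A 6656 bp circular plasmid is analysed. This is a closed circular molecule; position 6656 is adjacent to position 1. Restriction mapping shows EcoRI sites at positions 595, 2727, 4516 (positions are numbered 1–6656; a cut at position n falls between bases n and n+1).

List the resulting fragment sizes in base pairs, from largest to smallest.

Circular molecule, 3 cuts → 3 fragments:
  2727 − 595 = 2132 bp
  4516 − 2727 = 1789 bp
  wrap: 6656 − 4516 + 595 = 2735 bp
Sorted largest to smallest: 2735, 2132, 1789 bp.

2735, 2132, 1789 bp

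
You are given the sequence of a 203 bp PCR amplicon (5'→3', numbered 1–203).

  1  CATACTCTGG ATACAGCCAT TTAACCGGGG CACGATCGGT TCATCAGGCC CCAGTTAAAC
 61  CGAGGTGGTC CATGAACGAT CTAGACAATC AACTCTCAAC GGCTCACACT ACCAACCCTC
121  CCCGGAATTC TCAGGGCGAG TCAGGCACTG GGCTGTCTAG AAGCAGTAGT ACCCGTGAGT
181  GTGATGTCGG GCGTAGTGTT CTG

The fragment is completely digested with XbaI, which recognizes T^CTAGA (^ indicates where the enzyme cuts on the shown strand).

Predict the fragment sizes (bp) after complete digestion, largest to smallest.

XbaI sites (TCTAGA) start at positions 80, 156.
XbaI cuts after the first base of each site, so after positions 80, 156.
Linear molecule, 2 cuts → 3 fragments:
  1–80 → 80 bp
  81–156 → 76 bp
  157–203 → 47 bp
Sorted largest to smallest: 80, 76, 47 bp.

80, 76, 47 bp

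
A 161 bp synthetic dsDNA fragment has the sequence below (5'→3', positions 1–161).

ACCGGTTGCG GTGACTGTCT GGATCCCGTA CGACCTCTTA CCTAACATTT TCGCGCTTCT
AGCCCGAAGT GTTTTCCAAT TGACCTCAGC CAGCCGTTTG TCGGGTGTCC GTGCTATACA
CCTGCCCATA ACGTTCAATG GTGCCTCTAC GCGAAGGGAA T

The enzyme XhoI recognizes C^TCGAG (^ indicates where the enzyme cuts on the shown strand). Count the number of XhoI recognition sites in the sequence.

No occurrence of CTCGAG is present in the sequence.
XhoI does not cut: 0 sites.

0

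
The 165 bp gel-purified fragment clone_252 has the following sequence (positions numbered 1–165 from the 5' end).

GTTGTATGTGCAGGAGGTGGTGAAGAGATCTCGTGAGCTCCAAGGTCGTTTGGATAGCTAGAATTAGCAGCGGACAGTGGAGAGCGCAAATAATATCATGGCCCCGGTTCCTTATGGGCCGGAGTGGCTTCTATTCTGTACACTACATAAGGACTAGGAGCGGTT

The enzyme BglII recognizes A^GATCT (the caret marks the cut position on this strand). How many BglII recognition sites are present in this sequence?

1

AGATCT occurs starting at position 26.
BglII cuts at 1 site.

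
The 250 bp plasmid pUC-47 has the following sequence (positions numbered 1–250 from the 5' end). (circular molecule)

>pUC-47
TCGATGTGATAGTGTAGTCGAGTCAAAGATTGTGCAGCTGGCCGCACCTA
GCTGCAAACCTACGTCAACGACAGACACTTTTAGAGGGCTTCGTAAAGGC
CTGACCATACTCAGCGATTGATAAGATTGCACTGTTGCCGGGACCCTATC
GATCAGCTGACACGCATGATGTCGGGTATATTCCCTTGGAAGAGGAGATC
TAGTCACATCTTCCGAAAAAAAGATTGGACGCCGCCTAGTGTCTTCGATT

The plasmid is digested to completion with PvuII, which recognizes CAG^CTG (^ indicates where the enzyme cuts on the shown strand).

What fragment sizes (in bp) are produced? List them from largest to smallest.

131, 119 bp

PvuII sites (CAGCTG) start at positions 35, 154.
PvuII cuts after base 3 of each site, so after positions 37, 156.
Circular molecule, 2 cuts → 2 fragments:
  38–156 → 119 bp
  157–250 then 1–37 → 94 + 37 = 131 bp
Sorted largest to smallest: 131, 119 bp.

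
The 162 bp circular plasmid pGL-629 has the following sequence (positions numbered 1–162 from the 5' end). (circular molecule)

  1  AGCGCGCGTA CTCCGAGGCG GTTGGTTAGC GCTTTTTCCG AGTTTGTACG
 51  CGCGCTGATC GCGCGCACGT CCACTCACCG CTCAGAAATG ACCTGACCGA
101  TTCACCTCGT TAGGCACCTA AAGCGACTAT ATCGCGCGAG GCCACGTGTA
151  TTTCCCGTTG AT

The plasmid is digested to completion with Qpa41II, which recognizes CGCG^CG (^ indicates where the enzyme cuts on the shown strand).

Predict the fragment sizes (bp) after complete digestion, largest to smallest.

Qpa41II sites (CGCGCG) start at positions 3, 49, 60, 133.
Qpa41II cuts after base 4 of each site, so after positions 6, 52, 63, 136.
Circular molecule, 4 cuts → 4 fragments:
  7–52 → 46 bp
  53–63 → 11 bp
  64–136 → 73 bp
  137–162 then 1–6 → 26 + 6 = 32 bp
Sorted largest to smallest: 73, 46, 32, 11 bp.

73, 46, 32, 11 bp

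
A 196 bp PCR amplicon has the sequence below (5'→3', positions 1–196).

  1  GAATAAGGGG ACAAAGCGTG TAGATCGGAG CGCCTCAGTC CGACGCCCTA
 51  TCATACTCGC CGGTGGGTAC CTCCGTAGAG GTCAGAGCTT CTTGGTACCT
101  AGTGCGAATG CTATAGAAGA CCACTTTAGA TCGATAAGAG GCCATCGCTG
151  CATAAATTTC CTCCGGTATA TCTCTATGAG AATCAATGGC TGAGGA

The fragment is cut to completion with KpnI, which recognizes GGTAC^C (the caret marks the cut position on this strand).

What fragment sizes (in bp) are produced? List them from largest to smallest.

98, 70, 28 bp

KpnI sites (GGTACC) start at positions 66, 94.
KpnI cuts after base 5 of each site (before the last base), so after positions 70, 98.
Linear molecule, 2 cuts → 3 fragments:
  1–70 → 70 bp
  71–98 → 28 bp
  99–196 → 98 bp
Sorted largest to smallest: 98, 70, 28 bp.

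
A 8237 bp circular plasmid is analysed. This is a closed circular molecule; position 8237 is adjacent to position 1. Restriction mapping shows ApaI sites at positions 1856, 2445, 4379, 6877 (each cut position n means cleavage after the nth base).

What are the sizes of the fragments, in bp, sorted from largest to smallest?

3216, 2498, 1934, 589 bp

Circular molecule, 4 cuts → 4 fragments:
  2445 − 1856 = 589 bp
  4379 − 2445 = 1934 bp
  6877 − 4379 = 2498 bp
  wrap: 8237 − 6877 + 1856 = 3216 bp
Sorted largest to smallest: 3216, 2498, 1934, 589 bp.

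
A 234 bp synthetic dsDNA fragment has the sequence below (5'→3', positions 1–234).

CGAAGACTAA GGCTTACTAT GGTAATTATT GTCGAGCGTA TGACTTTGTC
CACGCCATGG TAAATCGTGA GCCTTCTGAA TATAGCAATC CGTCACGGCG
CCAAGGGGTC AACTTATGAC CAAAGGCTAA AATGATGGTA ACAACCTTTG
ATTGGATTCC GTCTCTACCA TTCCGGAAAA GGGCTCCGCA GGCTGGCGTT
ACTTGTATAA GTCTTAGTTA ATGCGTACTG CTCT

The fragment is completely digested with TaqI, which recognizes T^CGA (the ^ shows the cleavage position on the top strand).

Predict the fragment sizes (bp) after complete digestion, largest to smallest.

202, 32 bp

The TaqI site (TCGA) starts at position 32.
TaqI cuts after the first base of each site, so after position 32.
Linear molecule, 1 cut → 2 fragments:
  1–32 → 32 bp
  33–234 → 202 bp
Sorted largest to smallest: 202, 32 bp.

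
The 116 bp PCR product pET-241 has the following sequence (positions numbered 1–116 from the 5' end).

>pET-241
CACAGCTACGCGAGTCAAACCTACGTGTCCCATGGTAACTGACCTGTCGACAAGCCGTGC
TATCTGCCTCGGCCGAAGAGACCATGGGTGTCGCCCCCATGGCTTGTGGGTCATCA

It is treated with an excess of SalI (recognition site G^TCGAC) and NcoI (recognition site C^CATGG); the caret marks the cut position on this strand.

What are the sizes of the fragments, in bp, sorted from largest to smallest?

36, 30, 19, 16, 15 bp

The SalI site (GTCGAC) starts at position 46.
SalI cuts after the first base of each site, so after position 46.
NcoI sites (CCATGG) start at positions 30, 82, 97.
NcoI cuts after the first base of each site, so after positions 30, 82, 97.
Combined cut positions: 30, 46, 82, 97.
Linear molecule, 4 cuts → 5 fragments:
  1–30 → 30 bp
  31–46 → 16 bp
  47–82 → 36 bp
  83–97 → 15 bp
  98–116 → 19 bp
Sorted largest to smallest: 36, 30, 19, 16, 15 bp.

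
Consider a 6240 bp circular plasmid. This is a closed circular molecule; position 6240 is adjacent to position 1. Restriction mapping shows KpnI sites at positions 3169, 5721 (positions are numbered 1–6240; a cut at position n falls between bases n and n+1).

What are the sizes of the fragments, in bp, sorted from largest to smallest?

3688, 2552 bp

Circular molecule, 2 cuts → 2 fragments:
  5721 − 3169 = 2552 bp
  wrap: 6240 − 5721 + 3169 = 3688 bp
Sorted largest to smallest: 3688, 2552 bp.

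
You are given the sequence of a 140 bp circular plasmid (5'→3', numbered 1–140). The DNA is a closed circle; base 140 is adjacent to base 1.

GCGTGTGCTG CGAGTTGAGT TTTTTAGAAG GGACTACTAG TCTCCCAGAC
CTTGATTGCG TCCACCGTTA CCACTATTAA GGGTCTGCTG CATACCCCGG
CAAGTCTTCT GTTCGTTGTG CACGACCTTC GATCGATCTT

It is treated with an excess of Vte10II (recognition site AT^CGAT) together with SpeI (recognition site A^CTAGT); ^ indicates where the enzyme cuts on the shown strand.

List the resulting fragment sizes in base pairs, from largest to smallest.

The Vte10II site (ATCGAT) starts at position 132.
Vte10II cuts after base 2 of each site, so after position 133.
The SpeI site (ACTAGT) starts at position 36.
SpeI cuts after the first base of each site, so after position 36.
Combined cut positions: 36, 133.
Circular molecule, 2 cuts → 2 fragments:
  37–133 → 97 bp
  134–140 then 1–36 → 7 + 36 = 43 bp
Sorted largest to smallest: 97, 43 bp.

97, 43 bp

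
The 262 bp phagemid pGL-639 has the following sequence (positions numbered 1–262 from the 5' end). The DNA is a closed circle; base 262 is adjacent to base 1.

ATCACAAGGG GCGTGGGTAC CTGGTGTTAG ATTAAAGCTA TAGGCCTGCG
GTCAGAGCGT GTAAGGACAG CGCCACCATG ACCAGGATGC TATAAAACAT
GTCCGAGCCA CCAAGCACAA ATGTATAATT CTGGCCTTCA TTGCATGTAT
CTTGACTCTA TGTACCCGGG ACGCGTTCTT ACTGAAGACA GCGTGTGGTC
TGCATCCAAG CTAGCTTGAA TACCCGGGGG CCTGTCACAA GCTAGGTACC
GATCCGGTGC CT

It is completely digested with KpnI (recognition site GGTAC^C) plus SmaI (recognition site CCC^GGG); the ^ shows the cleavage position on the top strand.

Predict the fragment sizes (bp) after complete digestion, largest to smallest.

147, 58, 33, 24 bp

KpnI sites (GGTACC) start at positions 16, 245.
KpnI cuts after base 5 of each site (before the last base), so after positions 20, 249.
SmaI sites (CCCGGG) start at positions 165, 223.
SmaI cuts after base 3 of each site, so after positions 167, 225.
Combined cut positions: 20, 167, 225, 249.
Circular molecule, 4 cuts → 4 fragments:
  21–167 → 147 bp
  168–225 → 58 bp
  226–249 → 24 bp
  250–262 then 1–20 → 13 + 20 = 33 bp
Sorted largest to smallest: 147, 58, 33, 24 bp.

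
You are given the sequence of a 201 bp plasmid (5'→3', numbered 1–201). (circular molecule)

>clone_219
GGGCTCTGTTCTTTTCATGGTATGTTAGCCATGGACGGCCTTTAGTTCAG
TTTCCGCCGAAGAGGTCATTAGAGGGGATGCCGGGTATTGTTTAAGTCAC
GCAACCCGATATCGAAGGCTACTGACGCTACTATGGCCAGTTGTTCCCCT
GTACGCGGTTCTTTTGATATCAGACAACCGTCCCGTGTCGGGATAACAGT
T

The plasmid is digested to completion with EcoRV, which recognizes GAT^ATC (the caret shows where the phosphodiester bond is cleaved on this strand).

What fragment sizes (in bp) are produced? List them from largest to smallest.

143, 58 bp

EcoRV sites (GATATC) start at positions 108, 166.
EcoRV cuts after base 3 of each site, so after positions 110, 168.
Circular molecule, 2 cuts → 2 fragments:
  111–168 → 58 bp
  169–201 then 1–110 → 33 + 110 = 143 bp
Sorted largest to smallest: 143, 58 bp.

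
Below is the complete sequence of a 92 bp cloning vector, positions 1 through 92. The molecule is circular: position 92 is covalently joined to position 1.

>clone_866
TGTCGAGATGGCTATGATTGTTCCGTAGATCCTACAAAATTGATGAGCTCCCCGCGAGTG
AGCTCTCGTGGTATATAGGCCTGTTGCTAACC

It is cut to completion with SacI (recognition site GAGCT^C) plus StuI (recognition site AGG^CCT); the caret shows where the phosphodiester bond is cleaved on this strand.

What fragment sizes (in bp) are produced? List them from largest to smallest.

SacI sites (GAGCTC) start at positions 45, 60.
SacI cuts after base 5 of each site (before the last base), so after positions 49, 64.
The StuI site (AGGCCT) starts at position 77.
StuI cuts after base 3 of each site, so after position 79.
Combined cut positions: 49, 64, 79.
Circular molecule, 3 cuts → 3 fragments:
  50–64 → 15 bp
  65–79 → 15 bp
  80–92 then 1–49 → 13 + 49 = 62 bp
Sorted largest to smallest: 62, 15, 15 bp.

62, 15, 15 bp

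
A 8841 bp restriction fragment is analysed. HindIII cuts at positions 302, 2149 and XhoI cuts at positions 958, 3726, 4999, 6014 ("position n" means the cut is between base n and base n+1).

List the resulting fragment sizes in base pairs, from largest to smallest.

Combined cut positions (sorted): 302, 958, 2149, 3726, 4999, 6014.
Linear molecule, 6 cuts → 7 fragments:
  302 − 0 = 302 bp
  958 − 302 = 656 bp
  2149 − 958 = 1191 bp
  3726 − 2149 = 1577 bp
  4999 − 3726 = 1273 bp
  6014 − 4999 = 1015 bp
  8841 − 6014 = 2827 bp
Sorted largest to smallest: 2827, 1577, 1273, 1191, 1015, 656, 302 bp.

2827, 1577, 1273, 1191, 1015, 656, 302 bp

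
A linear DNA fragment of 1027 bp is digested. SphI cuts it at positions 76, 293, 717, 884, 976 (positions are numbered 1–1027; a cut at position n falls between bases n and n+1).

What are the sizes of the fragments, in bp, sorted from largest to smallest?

424, 217, 167, 92, 76, 51 bp

Linear molecule, 5 cuts → 6 fragments:
  76 − 0 = 76 bp
  293 − 76 = 217 bp
  717 − 293 = 424 bp
  884 − 717 = 167 bp
  976 − 884 = 92 bp
  1027 − 976 = 51 bp
Sorted largest to smallest: 424, 217, 167, 92, 76, 51 bp.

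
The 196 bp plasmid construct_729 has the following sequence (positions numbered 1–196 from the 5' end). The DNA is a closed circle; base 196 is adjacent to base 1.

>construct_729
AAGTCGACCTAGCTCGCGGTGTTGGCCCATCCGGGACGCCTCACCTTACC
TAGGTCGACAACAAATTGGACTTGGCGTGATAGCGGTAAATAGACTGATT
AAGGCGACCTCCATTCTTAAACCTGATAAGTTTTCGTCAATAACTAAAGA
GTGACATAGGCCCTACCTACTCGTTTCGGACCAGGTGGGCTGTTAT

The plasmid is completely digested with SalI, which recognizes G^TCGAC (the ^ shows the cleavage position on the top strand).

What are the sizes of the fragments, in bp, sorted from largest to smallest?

145, 51 bp

SalI sites (GTCGAC) start at positions 3, 54.
SalI cuts after the first base of each site, so after positions 3, 54.
Circular molecule, 2 cuts → 2 fragments:
  4–54 → 51 bp
  55–196 then 1–3 → 142 + 3 = 145 bp
Sorted largest to smallest: 145, 51 bp.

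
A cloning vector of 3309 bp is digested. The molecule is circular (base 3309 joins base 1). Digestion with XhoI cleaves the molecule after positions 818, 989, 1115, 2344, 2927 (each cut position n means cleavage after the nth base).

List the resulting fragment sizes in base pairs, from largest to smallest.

1229, 1200, 583, 171, 126 bp

Circular molecule, 5 cuts → 5 fragments:
  989 − 818 = 171 bp
  1115 − 989 = 126 bp
  2344 − 1115 = 1229 bp
  2927 − 2344 = 583 bp
  wrap: 3309 − 2927 + 818 = 1200 bp
Sorted largest to smallest: 1229, 1200, 583, 171, 126 bp.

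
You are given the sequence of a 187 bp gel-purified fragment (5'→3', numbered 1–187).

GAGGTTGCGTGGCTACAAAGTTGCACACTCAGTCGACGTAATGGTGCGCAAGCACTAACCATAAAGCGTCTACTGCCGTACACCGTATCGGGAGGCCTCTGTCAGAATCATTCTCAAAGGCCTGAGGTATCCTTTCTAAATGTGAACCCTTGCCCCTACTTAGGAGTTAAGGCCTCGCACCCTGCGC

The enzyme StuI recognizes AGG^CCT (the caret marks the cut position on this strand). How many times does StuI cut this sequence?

3

AGGCCT occurs starting at positions 93, 118, 170.
StuI cuts at 3 sites.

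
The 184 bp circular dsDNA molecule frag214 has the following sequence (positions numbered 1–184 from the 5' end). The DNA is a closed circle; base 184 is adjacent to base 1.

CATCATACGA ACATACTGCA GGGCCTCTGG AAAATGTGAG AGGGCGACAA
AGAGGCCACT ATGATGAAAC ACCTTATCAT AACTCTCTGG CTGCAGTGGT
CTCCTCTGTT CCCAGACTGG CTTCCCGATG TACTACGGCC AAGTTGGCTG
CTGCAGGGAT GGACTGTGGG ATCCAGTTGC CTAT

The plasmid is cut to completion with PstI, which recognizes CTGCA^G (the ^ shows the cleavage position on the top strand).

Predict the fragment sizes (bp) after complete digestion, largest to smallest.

PstI sites (CTGCAG) start at positions 16, 91, 151.
PstI cuts after base 5 of each site (before the last base), so after positions 20, 95, 155.
Circular molecule, 3 cuts → 3 fragments:
  21–95 → 75 bp
  96–155 → 60 bp
  156–184 then 1–20 → 29 + 20 = 49 bp
Sorted largest to smallest: 75, 60, 49 bp.

75, 60, 49 bp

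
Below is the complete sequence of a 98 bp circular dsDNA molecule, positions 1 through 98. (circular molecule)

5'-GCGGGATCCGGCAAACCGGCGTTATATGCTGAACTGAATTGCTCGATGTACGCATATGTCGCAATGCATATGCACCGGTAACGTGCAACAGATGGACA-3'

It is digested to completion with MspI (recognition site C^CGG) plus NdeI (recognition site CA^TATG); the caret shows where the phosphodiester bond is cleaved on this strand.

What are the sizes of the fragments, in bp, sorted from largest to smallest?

38, 31, 14, 8, 7 bp

MspI sites (CCGG) start at positions 8, 16, 75.
MspI cuts after the first base of each site, so after positions 8, 16, 75.
NdeI sites (CATATG) start at positions 53, 67.
NdeI cuts after base 2 of each site, so after positions 54, 68.
Combined cut positions: 8, 16, 54, 68, 75.
Circular molecule, 5 cuts → 5 fragments:
  9–16 → 8 bp
  17–54 → 38 bp
  55–68 → 14 bp
  69–75 → 7 bp
  76–98 then 1–8 → 23 + 8 = 31 bp
Sorted largest to smallest: 38, 31, 14, 8, 7 bp.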